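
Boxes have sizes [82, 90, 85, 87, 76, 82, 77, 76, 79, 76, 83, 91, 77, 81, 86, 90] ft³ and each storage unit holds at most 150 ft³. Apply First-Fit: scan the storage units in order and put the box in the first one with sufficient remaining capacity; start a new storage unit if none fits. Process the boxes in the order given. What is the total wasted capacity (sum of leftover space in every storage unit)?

Put 82 ft³ in storage unit 1; 68 ft³ remain.
Put 90 ft³ in storage unit 2; 60 ft³ remain.
Put 85 ft³ in storage unit 3; 65 ft³ remain.
Put 87 ft³ in storage unit 4; 63 ft³ remain.
Put 76 ft³ in storage unit 5; 74 ft³ remain.
Put 82 ft³ in storage unit 6; 68 ft³ remain.
Put 77 ft³ in storage unit 7; 73 ft³ remain.
Put 76 ft³ in storage unit 8; 74 ft³ remain.
Put 79 ft³ in storage unit 9; 71 ft³ remain.
Put 76 ft³ in storage unit 10; 74 ft³ remain.
Put 83 ft³ in storage unit 11; 67 ft³ remain.
Put 91 ft³ in storage unit 12; 59 ft³ remain.
Put 77 ft³ in storage unit 13; 73 ft³ remain.
Put 81 ft³ in storage unit 14; 69 ft³ remain.
Put 86 ft³ in storage unit 15; 64 ft³ remain.
Put 90 ft³ in storage unit 16; 60 ft³ remain.
16 storage units × 150 ft³ = 2400 ft³; used 1318 ft³; unused 1082 ft³.

1082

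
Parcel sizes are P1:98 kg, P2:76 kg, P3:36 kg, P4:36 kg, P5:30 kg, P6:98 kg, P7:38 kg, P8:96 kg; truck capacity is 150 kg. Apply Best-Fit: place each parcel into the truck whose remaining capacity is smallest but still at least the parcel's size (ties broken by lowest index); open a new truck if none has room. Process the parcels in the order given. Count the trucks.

truck 1: place P1 (98 kg), 52 kg left
truck 2: place P2 (76 kg), 74 kg left
truck 1: place P3 (36 kg), 16 kg left
truck 2: place P4 (36 kg), 38 kg left
truck 2: place P5 (30 kg), 8 kg left
truck 3: place P6 (98 kg), 52 kg left
truck 3: place P7 (38 kg), 14 kg left
truck 4: place P8 (96 kg), 54 kg left
Final trucks: [98,36] [76,36,30] [98,38] [96].

4 trucks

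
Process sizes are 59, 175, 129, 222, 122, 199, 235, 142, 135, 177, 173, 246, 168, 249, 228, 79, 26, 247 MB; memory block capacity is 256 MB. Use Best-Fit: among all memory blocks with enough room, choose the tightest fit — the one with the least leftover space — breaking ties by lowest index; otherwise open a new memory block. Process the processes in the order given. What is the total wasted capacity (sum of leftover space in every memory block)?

573

memory block 1: place 59 MB, 197 MB left
memory block 1: place 175 MB, 22 MB left
memory block 2: place 129 MB, 127 MB left
memory block 3: place 222 MB, 34 MB left
memory block 2: place 122 MB, 5 MB left
memory block 4: place 199 MB, 57 MB left
memory block 5: place 235 MB, 21 MB left
memory block 6: place 142 MB, 114 MB left
memory block 7: place 135 MB, 121 MB left
memory block 8: place 177 MB, 79 MB left
memory block 9: place 173 MB, 83 MB left
memory block 10: place 246 MB, 10 MB left
memory block 11: place 168 MB, 88 MB left
memory block 12: place 249 MB, 7 MB left
memory block 13: place 228 MB, 28 MB left
memory block 8: place 79 MB, 0 MB left
memory block 13: place 26 MB, 2 MB left
memory block 14: place 247 MB, 9 MB left
14 memory blocks × 256 MB = 3584 MB; used 3011 MB; unused 573 MB.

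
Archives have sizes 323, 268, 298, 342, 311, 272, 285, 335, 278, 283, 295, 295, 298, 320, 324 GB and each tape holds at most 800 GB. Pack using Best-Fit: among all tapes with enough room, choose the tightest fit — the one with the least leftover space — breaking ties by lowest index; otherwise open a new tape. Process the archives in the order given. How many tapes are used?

8 tapes

Put 323 GB in tape 1; 477 GB remain.
Put 268 GB in tape 1; 209 GB remain.
Put 298 GB in tape 2; 502 GB remain.
Put 342 GB in tape 2; 160 GB remain.
Put 311 GB in tape 3; 489 GB remain.
Put 272 GB in tape 3; 217 GB remain.
Put 285 GB in tape 4; 515 GB remain.
Put 335 GB in tape 4; 180 GB remain.
Put 278 GB in tape 5; 522 GB remain.
Put 283 GB in tape 5; 239 GB remain.
Put 295 GB in tape 6; 505 GB remain.
Put 295 GB in tape 6; 210 GB remain.
Put 298 GB in tape 7; 502 GB remain.
Put 320 GB in tape 7; 182 GB remain.
Put 324 GB in tape 8; 476 GB remain.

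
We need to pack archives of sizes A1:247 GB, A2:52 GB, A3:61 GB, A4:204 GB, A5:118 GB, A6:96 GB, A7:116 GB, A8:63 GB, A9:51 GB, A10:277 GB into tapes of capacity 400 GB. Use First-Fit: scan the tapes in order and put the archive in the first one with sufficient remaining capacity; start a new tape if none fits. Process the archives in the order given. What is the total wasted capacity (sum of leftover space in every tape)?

A1 (247 GB) → tape 1 (remaining 153 GB)
A2 (52 GB) → tape 1 (remaining 101 GB)
A3 (61 GB) → tape 1 (remaining 40 GB)
A4 (204 GB) → tape 2 (remaining 196 GB)
A5 (118 GB) → tape 2 (remaining 78 GB)
A6 (96 GB) → tape 3 (remaining 304 GB)
A7 (116 GB) → tape 3 (remaining 188 GB)
A8 (63 GB) → tape 2 (remaining 15 GB)
A9 (51 GB) → tape 3 (remaining 137 GB)
A10 (277 GB) → tape 4 (remaining 123 GB)
4 tapes × 400 GB = 1600 GB; used 1285 GB; unused 315 GB.

315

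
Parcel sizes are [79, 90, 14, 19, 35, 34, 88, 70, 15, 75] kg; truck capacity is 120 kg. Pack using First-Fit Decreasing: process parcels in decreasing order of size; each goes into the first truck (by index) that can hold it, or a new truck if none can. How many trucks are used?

5 trucks

Sorted descending: 90, 88, 79, 75, 70, 35, 34, 19, 15, 14.
90 kg → truck 1 (remaining 30 kg)
88 kg → truck 2 (remaining 32 kg)
79 kg → truck 3 (remaining 41 kg)
75 kg → truck 4 (remaining 45 kg)
70 kg → truck 5 (remaining 50 kg)
35 kg → truck 3 (remaining 6 kg)
34 kg → truck 4 (remaining 11 kg)
19 kg → truck 1 (remaining 11 kg)
15 kg → truck 2 (remaining 17 kg)
14 kg → truck 2 (remaining 3 kg)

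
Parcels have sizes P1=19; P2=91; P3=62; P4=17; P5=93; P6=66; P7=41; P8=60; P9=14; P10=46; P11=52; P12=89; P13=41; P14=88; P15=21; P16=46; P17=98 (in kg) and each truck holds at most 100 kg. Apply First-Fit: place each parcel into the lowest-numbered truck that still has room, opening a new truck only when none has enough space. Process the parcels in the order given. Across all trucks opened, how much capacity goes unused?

Put P1 (19 kg) in truck 1; 81 kg remain.
Put P2 (91 kg) in truck 2; 9 kg remain.
Put P3 (62 kg) in truck 1; 19 kg remain.
Put P4 (17 kg) in truck 1; 2 kg remain.
Put P5 (93 kg) in truck 3; 7 kg remain.
Put P6 (66 kg) in truck 4; 34 kg remain.
Put P7 (41 kg) in truck 5; 59 kg remain.
Put P8 (60 kg) in truck 6; 40 kg remain.
Put P9 (14 kg) in truck 4; 20 kg remain.
Put P10 (46 kg) in truck 5; 13 kg remain.
Put P11 (52 kg) in truck 7; 48 kg remain.
Put P12 (89 kg) in truck 8; 11 kg remain.
Put P13 (41 kg) in truck 7; 7 kg remain.
Put P14 (88 kg) in truck 9; 12 kg remain.
Put P15 (21 kg) in truck 6; 19 kg remain.
Put P16 (46 kg) in truck 10; 54 kg remain.
Put P17 (98 kg) in truck 11; 2 kg remain.
11 trucks × 100 kg = 1100 kg; used 944 kg; unused 156 kg.

156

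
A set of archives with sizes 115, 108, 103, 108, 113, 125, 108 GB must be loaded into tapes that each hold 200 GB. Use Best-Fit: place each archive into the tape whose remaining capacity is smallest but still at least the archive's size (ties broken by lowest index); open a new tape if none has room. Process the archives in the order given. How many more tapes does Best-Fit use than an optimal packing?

Best-Fit: [115] [108] [103] [108] [113] [125] [108] → 7 tapes.
7 archives exceed 100 GB (half the capacity), and no two of those can share a tape, so at least 7 tapes are needed.
So 7 is already optimal.

0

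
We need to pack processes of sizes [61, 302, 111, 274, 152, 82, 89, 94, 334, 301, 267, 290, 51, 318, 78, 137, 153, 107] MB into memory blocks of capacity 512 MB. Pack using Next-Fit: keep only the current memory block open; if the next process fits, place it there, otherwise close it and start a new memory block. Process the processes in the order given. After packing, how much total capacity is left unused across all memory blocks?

memory block 1: place 61 MB, 451 MB left
memory block 1: place 302 MB, 149 MB left
memory block 1: place 111 MB, 38 MB left
memory block 2: place 274 MB, 238 MB left
memory block 2: place 152 MB, 86 MB left
memory block 2: place 82 MB, 4 MB left
memory block 3: place 89 MB, 423 MB left
memory block 3: place 94 MB, 329 MB left
memory block 4: place 334 MB, 178 MB left
memory block 5: place 301 MB, 211 MB left
memory block 6: place 267 MB, 245 MB left
memory block 7: place 290 MB, 222 MB left
memory block 7: place 51 MB, 171 MB left
memory block 8: place 318 MB, 194 MB left
memory block 8: place 78 MB, 116 MB left
memory block 9: place 137 MB, 375 MB left
memory block 9: place 153 MB, 222 MB left
memory block 9: place 107 MB, 115 MB left
9 memory blocks × 512 MB = 4608 MB; used 3201 MB; unused 1407 MB.

1407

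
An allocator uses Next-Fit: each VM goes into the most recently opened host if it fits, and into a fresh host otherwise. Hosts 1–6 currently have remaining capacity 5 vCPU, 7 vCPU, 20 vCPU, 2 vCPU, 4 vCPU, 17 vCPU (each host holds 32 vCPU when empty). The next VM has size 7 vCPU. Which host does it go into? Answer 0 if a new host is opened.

6

Next-Fit only looks at host 6, which has 17 vCPU free.
7 vCPU fits there.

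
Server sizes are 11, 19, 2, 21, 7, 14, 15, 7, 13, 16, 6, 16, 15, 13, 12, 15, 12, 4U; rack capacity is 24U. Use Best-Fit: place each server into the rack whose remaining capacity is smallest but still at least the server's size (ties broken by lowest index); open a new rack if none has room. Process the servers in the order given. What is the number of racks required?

11U → rack 1 (remaining 13U)
19U → rack 2 (remaining 5U)
2U → rack 2 (remaining 3U)
21U → rack 3 (remaining 3U)
7U → rack 1 (remaining 6U)
14U → rack 4 (remaining 10U)
15U → rack 5 (remaining 9U)
7U → rack 5 (remaining 2U)
13U → rack 6 (remaining 11U)
16U → rack 7 (remaining 8U)
6U → rack 1 (remaining 0U)
16U → rack 8 (remaining 8U)
15U → rack 9 (remaining 9U)
13U → rack 10 (remaining 11U)
12U → rack 11 (remaining 12U)
15U → rack 12 (remaining 9U)
12U → rack 11 (remaining 0U)
4U → rack 7 (remaining 4U)

12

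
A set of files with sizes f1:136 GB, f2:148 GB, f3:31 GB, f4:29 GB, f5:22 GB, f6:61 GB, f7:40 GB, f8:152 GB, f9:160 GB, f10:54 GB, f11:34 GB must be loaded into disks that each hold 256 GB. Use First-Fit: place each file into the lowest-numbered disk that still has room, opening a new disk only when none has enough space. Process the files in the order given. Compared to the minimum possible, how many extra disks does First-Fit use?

0

First-Fit: [136,31,29,22,34] [148,61,40] [152,54] [160] → 4 disks.
Total size 867 GB; any packing needs at least ⌈867/256⌉ = 4 disks.
So 4 is already optimal.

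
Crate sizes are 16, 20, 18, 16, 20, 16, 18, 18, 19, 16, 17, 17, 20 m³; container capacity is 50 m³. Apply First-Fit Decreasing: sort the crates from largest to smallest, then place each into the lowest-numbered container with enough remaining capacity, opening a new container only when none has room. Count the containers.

6

Sorted descending: 20, 20, 20, 19, 18, 18, 18, 17, 17, 16, 16, 16, 16.
container 1: place 20 m³, 30 m³ left
container 1: place 20 m³, 10 m³ left
container 2: place 20 m³, 30 m³ left
container 2: place 19 m³, 11 m³ left
container 3: place 18 m³, 32 m³ left
container 3: place 18 m³, 14 m³ left
container 4: place 18 m³, 32 m³ left
container 4: place 17 m³, 15 m³ left
container 5: place 17 m³, 33 m³ left
container 5: place 16 m³, 17 m³ left
container 5: place 16 m³, 1 m³ left
container 6: place 16 m³, 34 m³ left
container 6: place 16 m³, 18 m³ left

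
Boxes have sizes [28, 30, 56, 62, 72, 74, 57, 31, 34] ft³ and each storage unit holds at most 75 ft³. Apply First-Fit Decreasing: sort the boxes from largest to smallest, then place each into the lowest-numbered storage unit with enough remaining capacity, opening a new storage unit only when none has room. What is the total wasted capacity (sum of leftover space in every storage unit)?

81

Sorted descending: 74, 72, 62, 57, 56, 34, 31, 30, 28.
Put 74 ft³ in storage unit 1; 1 ft³ remain.
Put 72 ft³ in storage unit 2; 3 ft³ remain.
Put 62 ft³ in storage unit 3; 13 ft³ remain.
Put 57 ft³ in storage unit 4; 18 ft³ remain.
Put 56 ft³ in storage unit 5; 19 ft³ remain.
Put 34 ft³ in storage unit 6; 41 ft³ remain.
Put 31 ft³ in storage unit 6; 10 ft³ remain.
Put 30 ft³ in storage unit 7; 45 ft³ remain.
Put 28 ft³ in storage unit 7; 17 ft³ remain.
7 storage units × 75 ft³ = 525 ft³; used 444 ft³; unused 81 ft³.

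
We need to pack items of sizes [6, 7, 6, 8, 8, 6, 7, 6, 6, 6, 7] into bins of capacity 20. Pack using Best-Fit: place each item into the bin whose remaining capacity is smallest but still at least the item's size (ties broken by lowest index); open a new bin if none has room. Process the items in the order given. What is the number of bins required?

4

6 → bin 1 (remaining 14)
7 → bin 1 (remaining 7)
6 → bin 1 (remaining 1)
8 → bin 2 (remaining 12)
8 → bin 2 (remaining 4)
6 → bin 3 (remaining 14)
7 → bin 3 (remaining 7)
6 → bin 3 (remaining 1)
6 → bin 4 (remaining 14)
6 → bin 4 (remaining 8)
7 → bin 4 (remaining 1)
Final bins: [6,7,6] [8,8] [6,7,6] [6,6,7].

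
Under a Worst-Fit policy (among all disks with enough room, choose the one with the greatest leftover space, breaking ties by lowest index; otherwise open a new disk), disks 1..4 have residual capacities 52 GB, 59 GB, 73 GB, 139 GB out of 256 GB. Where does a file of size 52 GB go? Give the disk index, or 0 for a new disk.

Disks with room: disk 1 (52 GB), disk 2 (59 GB), disk 3 (73 GB), disk 4 (139 GB).
Most room is disk 4 with 139 GB free.

4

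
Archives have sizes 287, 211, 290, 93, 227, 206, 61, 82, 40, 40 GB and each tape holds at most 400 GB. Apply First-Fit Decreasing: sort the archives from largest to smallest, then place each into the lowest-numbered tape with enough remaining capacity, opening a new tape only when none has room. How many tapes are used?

Sorted descending: 290, 287, 227, 211, 206, 93, 82, 61, 40, 40.
tape 1: place 290 GB, 110 GB left
tape 2: place 287 GB, 113 GB left
tape 3: place 227 GB, 173 GB left
tape 4: place 211 GB, 189 GB left
tape 5: place 206 GB, 194 GB left
tape 1: place 93 GB, 17 GB left
tape 2: place 82 GB, 31 GB left
tape 3: place 61 GB, 112 GB left
tape 3: place 40 GB, 72 GB left
tape 3: place 40 GB, 32 GB left
Final tapes: [290,93] [287,82] [227,61,40,40] [211] [206].

5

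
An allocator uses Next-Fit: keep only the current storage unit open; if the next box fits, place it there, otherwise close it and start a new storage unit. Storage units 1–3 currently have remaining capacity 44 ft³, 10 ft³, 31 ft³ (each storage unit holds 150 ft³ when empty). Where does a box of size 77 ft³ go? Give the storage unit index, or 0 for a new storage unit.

Next-Fit only looks at storage unit 3, which has 31 ft³ free.
77 ft³ does not fit, so a new storage unit is opened.

0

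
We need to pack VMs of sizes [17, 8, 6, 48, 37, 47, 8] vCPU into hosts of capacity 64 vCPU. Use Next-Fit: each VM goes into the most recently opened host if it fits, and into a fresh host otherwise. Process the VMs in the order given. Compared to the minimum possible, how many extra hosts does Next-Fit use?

Next-Fit: [17,8,6] [48] [37] [47,8] → 4 hosts.
Total size 171 vCPU; any packing needs at least ⌈171/64⌉ = 3 hosts.
An optimal packing achieves that bound: [48,8,8] [47,17] [37,6] → 3 hosts.
Excess: 4 − 3 = 1.

1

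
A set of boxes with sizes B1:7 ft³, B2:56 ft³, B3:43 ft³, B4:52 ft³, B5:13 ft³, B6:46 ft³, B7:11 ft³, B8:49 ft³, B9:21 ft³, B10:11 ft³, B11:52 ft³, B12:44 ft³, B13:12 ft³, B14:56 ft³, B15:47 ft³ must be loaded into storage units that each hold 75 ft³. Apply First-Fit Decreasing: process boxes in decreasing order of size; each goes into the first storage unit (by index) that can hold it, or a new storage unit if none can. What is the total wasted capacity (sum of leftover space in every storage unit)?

Sorted descending: 56, 56, 52, 52, 49, 47, 46, 44, 43, 21, 13, 12, 11, 11, 7.
Put 56 ft³ in storage unit 1; 19 ft³ remain.
Put 56 ft³ in storage unit 2; 19 ft³ remain.
Put 52 ft³ in storage unit 3; 23 ft³ remain.
Put 52 ft³ in storage unit 4; 23 ft³ remain.
Put 49 ft³ in storage unit 5; 26 ft³ remain.
Put 47 ft³ in storage unit 6; 28 ft³ remain.
Put 46 ft³ in storage unit 7; 29 ft³ remain.
Put 44 ft³ in storage unit 8; 31 ft³ remain.
Put 43 ft³ in storage unit 9; 32 ft³ remain.
Put 21 ft³ in storage unit 3; 2 ft³ remain.
Put 13 ft³ in storage unit 1; 6 ft³ remain.
Put 12 ft³ in storage unit 2; 7 ft³ remain.
Put 11 ft³ in storage unit 4; 12 ft³ remain.
Put 11 ft³ in storage unit 4; 1 ft³ remain.
Put 7 ft³ in storage unit 2; 0 ft³ remain.
9 storage units × 75 ft³ = 675 ft³; used 520 ft³; unused 155 ft³.

155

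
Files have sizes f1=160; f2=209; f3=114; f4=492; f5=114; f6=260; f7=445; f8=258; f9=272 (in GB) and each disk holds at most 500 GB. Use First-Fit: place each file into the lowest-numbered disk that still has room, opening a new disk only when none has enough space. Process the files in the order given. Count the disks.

Put f1 (160 GB) in disk 1; 340 GB remain.
Put f2 (209 GB) in disk 1; 131 GB remain.
Put f3 (114 GB) in disk 1; 17 GB remain.
Put f4 (492 GB) in disk 2; 8 GB remain.
Put f5 (114 GB) in disk 3; 386 GB remain.
Put f6 (260 GB) in disk 3; 126 GB remain.
Put f7 (445 GB) in disk 4; 55 GB remain.
Put f8 (258 GB) in disk 5; 242 GB remain.
Put f9 (272 GB) in disk 6; 228 GB remain.

6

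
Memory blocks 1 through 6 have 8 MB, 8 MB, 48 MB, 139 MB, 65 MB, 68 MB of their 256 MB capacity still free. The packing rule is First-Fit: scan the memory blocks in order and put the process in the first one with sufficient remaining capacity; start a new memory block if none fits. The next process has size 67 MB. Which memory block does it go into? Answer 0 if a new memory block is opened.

Memory blocks with room: memory block 4 (139 MB), memory block 6 (68 MB).
The first with room is memory block 4.

4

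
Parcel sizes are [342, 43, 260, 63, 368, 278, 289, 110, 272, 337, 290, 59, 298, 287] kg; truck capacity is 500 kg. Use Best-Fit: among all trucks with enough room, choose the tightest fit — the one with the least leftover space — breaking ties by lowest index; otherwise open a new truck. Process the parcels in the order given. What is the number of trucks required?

10 trucks

342 kg → truck 1 (remaining 158 kg)
43 kg → truck 1 (remaining 115 kg)
260 kg → truck 2 (remaining 240 kg)
63 kg → truck 1 (remaining 52 kg)
368 kg → truck 3 (remaining 132 kg)
278 kg → truck 4 (remaining 222 kg)
289 kg → truck 5 (remaining 211 kg)
110 kg → truck 3 (remaining 22 kg)
272 kg → truck 6 (remaining 228 kg)
337 kg → truck 7 (remaining 163 kg)
290 kg → truck 8 (remaining 210 kg)
59 kg → truck 7 (remaining 104 kg)
298 kg → truck 9 (remaining 202 kg)
287 kg → truck 10 (remaining 213 kg)
Final trucks: [342,43,63] [260] [368,110] [278] [289] [272] [337,59] [290] [298] [287].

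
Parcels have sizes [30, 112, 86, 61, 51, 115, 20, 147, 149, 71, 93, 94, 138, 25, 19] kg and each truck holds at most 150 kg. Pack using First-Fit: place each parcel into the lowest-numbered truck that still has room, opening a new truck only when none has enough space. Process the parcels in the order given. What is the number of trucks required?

9 trucks

truck 1: place 30 kg, 120 kg left
truck 1: place 112 kg, 8 kg left
truck 2: place 86 kg, 64 kg left
truck 2: place 61 kg, 3 kg left
truck 3: place 51 kg, 99 kg left
truck 4: place 115 kg, 35 kg left
truck 3: place 20 kg, 79 kg left
truck 5: place 147 kg, 3 kg left
truck 6: place 149 kg, 1 kg left
truck 3: place 71 kg, 8 kg left
truck 7: place 93 kg, 57 kg left
truck 8: place 94 kg, 56 kg left
truck 9: place 138 kg, 12 kg left
truck 4: place 25 kg, 10 kg left
truck 7: place 19 kg, 38 kg left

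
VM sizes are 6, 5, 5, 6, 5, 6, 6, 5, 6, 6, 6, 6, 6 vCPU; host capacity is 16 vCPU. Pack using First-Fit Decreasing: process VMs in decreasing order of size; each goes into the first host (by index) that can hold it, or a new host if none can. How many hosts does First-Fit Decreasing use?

6 hosts

Sorted descending: 6, 6, 6, 6, 6, 6, 6, 6, 6, 5, 5, 5, 5.
Put 6 vCPU in host 1; 10 vCPU remain.
Put 6 vCPU in host 1; 4 vCPU remain.
Put 6 vCPU in host 2; 10 vCPU remain.
Put 6 vCPU in host 2; 4 vCPU remain.
Put 6 vCPU in host 3; 10 vCPU remain.
Put 6 vCPU in host 3; 4 vCPU remain.
Put 6 vCPU in host 4; 10 vCPU remain.
Put 6 vCPU in host 4; 4 vCPU remain.
Put 6 vCPU in host 5; 10 vCPU remain.
Put 5 vCPU in host 5; 5 vCPU remain.
Put 5 vCPU in host 5; 0 vCPU remain.
Put 5 vCPU in host 6; 11 vCPU remain.
Put 5 vCPU in host 6; 6 vCPU remain.
Final hosts: [6,6] [6,6] [6,6] [6,6] [6,5,5] [5,5].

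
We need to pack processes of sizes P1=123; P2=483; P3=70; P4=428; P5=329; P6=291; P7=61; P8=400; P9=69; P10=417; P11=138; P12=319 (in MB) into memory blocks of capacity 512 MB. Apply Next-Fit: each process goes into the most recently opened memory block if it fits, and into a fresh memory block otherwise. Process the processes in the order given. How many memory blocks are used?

P1 (123 MB) → memory block 1 (remaining 389 MB)
P2 (483 MB) → memory block 2 (remaining 29 MB)
P3 (70 MB) → memory block 3 (remaining 442 MB)
P4 (428 MB) → memory block 3 (remaining 14 MB)
P5 (329 MB) → memory block 4 (remaining 183 MB)
P6 (291 MB) → memory block 5 (remaining 221 MB)
P7 (61 MB) → memory block 5 (remaining 160 MB)
P8 (400 MB) → memory block 6 (remaining 112 MB)
P9 (69 MB) → memory block 6 (remaining 43 MB)
P10 (417 MB) → memory block 7 (remaining 95 MB)
P11 (138 MB) → memory block 8 (remaining 374 MB)
P12 (319 MB) → memory block 8 (remaining 55 MB)

8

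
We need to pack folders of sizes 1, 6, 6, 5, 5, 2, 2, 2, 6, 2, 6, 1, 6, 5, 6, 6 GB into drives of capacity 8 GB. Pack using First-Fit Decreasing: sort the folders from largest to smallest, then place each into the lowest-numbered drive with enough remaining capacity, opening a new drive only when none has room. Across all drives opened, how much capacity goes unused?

Sorted descending: 6, 6, 6, 6, 6, 6, 6, 5, 5, 5, 2, 2, 2, 2, 1, 1.
drive 1: place 6 GB, 2 GB left
drive 2: place 6 GB, 2 GB left
drive 3: place 6 GB, 2 GB left
drive 4: place 6 GB, 2 GB left
drive 5: place 6 GB, 2 GB left
drive 6: place 6 GB, 2 GB left
drive 7: place 6 GB, 2 GB left
drive 8: place 5 GB, 3 GB left
drive 9: place 5 GB, 3 GB left
drive 10: place 5 GB, 3 GB left
drive 1: place 2 GB, 0 GB left
drive 2: place 2 GB, 0 GB left
drive 3: place 2 GB, 0 GB left
drive 4: place 2 GB, 0 GB left
drive 5: place 1 GB, 1 GB left
drive 5: place 1 GB, 0 GB left
10 drives × 8 GB = 80 GB; used 67 GB; unused 13 GB.

13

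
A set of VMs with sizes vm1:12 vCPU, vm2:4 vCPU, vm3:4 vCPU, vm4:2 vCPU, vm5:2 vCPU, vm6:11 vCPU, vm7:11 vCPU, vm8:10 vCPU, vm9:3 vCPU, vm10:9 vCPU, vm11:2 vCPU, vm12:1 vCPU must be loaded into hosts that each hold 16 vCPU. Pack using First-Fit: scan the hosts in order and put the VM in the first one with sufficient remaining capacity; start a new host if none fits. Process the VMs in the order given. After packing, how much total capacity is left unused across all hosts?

25

host 1: place vm1 (12 vCPU), 4 vCPU left
host 1: place vm2 (4 vCPU), 0 vCPU left
host 2: place vm3 (4 vCPU), 12 vCPU left
host 2: place vm4 (2 vCPU), 10 vCPU left
host 2: place vm5 (2 vCPU), 8 vCPU left
host 3: place vm6 (11 vCPU), 5 vCPU left
host 4: place vm7 (11 vCPU), 5 vCPU left
host 5: place vm8 (10 vCPU), 6 vCPU left
host 2: place vm9 (3 vCPU), 5 vCPU left
host 6: place vm10 (9 vCPU), 7 vCPU left
host 2: place vm11 (2 vCPU), 3 vCPU left
host 2: place vm12 (1 vCPU), 2 vCPU left
6 hosts × 16 vCPU = 96 vCPU; used 71 vCPU; unused 25 vCPU.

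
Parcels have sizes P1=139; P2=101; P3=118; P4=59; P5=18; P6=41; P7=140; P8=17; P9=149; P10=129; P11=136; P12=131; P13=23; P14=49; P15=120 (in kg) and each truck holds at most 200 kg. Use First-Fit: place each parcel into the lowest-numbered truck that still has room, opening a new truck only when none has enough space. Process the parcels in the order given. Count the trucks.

9

truck 1: place P1 (139 kg), 61 kg left
truck 2: place P2 (101 kg), 99 kg left
truck 3: place P3 (118 kg), 82 kg left
truck 1: place P4 (59 kg), 2 kg left
truck 2: place P5 (18 kg), 81 kg left
truck 2: place P6 (41 kg), 40 kg left
truck 4: place P7 (140 kg), 60 kg left
truck 2: place P8 (17 kg), 23 kg left
truck 5: place P9 (149 kg), 51 kg left
truck 6: place P10 (129 kg), 71 kg left
truck 7: place P11 (136 kg), 64 kg left
truck 8: place P12 (131 kg), 69 kg left
truck 2: place P13 (23 kg), 0 kg left
truck 3: place P14 (49 kg), 33 kg left
truck 9: place P15 (120 kg), 80 kg left
Final trucks: [139,59] [101,18,41,17,23] [118,49] [140] [149] [129] [136] [131] [120].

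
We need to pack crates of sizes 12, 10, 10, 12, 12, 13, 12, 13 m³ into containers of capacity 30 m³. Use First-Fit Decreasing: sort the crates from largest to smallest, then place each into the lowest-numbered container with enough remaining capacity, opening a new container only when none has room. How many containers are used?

Sorted descending: 13, 13, 12, 12, 12, 12, 10, 10.
Put 13 m³ in container 1; 17 m³ remain.
Put 13 m³ in container 1; 4 m³ remain.
Put 12 m³ in container 2; 18 m³ remain.
Put 12 m³ in container 2; 6 m³ remain.
Put 12 m³ in container 3; 18 m³ remain.
Put 12 m³ in container 3; 6 m³ remain.
Put 10 m³ in container 4; 20 m³ remain.
Put 10 m³ in container 4; 10 m³ remain.

4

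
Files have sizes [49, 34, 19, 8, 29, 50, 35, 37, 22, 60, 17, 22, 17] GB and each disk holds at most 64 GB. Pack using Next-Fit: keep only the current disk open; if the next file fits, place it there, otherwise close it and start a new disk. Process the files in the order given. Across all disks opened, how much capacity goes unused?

113

49 GB → disk 1 (remaining 15 GB)
34 GB → disk 2 (remaining 30 GB)
19 GB → disk 2 (remaining 11 GB)
8 GB → disk 2 (remaining 3 GB)
29 GB → disk 3 (remaining 35 GB)
50 GB → disk 4 (remaining 14 GB)
35 GB → disk 5 (remaining 29 GB)
37 GB → disk 6 (remaining 27 GB)
22 GB → disk 6 (remaining 5 GB)
60 GB → disk 7 (remaining 4 GB)
17 GB → disk 8 (remaining 47 GB)
22 GB → disk 8 (remaining 25 GB)
17 GB → disk 8 (remaining 8 GB)
8 disks × 64 GB = 512 GB; used 399 GB; unused 113 GB.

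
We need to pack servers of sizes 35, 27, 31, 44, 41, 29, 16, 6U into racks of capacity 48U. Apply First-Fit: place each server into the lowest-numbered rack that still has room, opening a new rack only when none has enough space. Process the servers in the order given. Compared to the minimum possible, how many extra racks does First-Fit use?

First-Fit: [35,6] [27,16] [31] [44] [41] [29] → 6 racks.
6 servers exceed 24U (half the capacity), and no two of those can share a rack, so at least 6 racks are needed.
So 6 is already optimal.

0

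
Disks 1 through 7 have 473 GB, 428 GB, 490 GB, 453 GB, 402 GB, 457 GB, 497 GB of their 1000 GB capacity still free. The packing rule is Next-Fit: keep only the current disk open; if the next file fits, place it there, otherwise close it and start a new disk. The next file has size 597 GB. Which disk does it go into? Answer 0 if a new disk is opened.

0

Next-Fit only looks at disk 7, which has 497 GB free.
597 GB does not fit, so a new disk is opened.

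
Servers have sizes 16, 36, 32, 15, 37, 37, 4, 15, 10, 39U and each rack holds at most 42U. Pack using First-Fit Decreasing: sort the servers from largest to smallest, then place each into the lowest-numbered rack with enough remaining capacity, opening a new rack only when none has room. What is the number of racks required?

7

Sorted descending: 39, 37, 37, 36, 32, 16, 15, 15, 10, 4.
Put 39U in rack 1; 3U remain.
Put 37U in rack 2; 5U remain.
Put 37U in rack 3; 5U remain.
Put 36U in rack 4; 6U remain.
Put 32U in rack 5; 10U remain.
Put 16U in rack 6; 26U remain.
Put 15U in rack 6; 11U remain.
Put 15U in rack 7; 27U remain.
Put 10U in rack 5; 0U remain.
Put 4U in rack 2; 1U remain.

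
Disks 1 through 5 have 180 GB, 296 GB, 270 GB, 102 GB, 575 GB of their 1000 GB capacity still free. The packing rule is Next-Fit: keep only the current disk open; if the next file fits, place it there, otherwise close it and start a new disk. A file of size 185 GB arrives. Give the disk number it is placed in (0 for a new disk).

5

Next-Fit only looks at disk 5, which has 575 GB free.
185 GB fits there.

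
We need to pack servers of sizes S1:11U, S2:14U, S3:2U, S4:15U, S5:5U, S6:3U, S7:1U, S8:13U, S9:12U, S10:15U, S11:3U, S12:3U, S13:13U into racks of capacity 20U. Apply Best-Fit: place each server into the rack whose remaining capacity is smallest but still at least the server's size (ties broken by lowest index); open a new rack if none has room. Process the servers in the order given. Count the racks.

7

Put S1 (11U) in rack 1; 9U remain.
Put S2 (14U) in rack 2; 6U remain.
Put S3 (2U) in rack 2; 4U remain.
Put S4 (15U) in rack 3; 5U remain.
Put S5 (5U) in rack 3; 0U remain.
Put S6 (3U) in rack 2; 1U remain.
Put S7 (1U) in rack 2; 0U remain.
Put S8 (13U) in rack 4; 7U remain.
Put S9 (12U) in rack 5; 8U remain.
Put S10 (15U) in rack 6; 5U remain.
Put S11 (3U) in rack 6; 2U remain.
Put S12 (3U) in rack 4; 4U remain.
Put S13 (13U) in rack 7; 7U remain.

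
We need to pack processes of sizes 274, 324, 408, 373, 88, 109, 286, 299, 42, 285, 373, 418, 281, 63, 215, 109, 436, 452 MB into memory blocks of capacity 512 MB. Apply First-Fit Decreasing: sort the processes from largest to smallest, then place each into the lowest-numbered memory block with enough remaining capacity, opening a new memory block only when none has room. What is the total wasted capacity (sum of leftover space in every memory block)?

1309

Sorted descending: 452, 436, 418, 408, 373, 373, 324, 299, 286, 285, 281, 274, 215, 109, 109, 88, 63, 42.
Put 452 MB in memory block 1; 60 MB remain.
Put 436 MB in memory block 2; 76 MB remain.
Put 418 MB in memory block 3; 94 MB remain.
Put 408 MB in memory block 4; 104 MB remain.
Put 373 MB in memory block 5; 139 MB remain.
Put 373 MB in memory block 6; 139 MB remain.
Put 324 MB in memory block 7; 188 MB remain.
Put 299 MB in memory block 8; 213 MB remain.
Put 286 MB in memory block 9; 226 MB remain.
Put 285 MB in memory block 10; 227 MB remain.
Put 281 MB in memory block 11; 231 MB remain.
Put 274 MB in memory block 12; 238 MB remain.
Put 215 MB in memory block 9; 11 MB remain.
Put 109 MB in memory block 5; 30 MB remain.
Put 109 MB in memory block 6; 30 MB remain.
Put 88 MB in memory block 3; 6 MB remain.
Put 63 MB in memory block 2; 13 MB remain.
Put 42 MB in memory block 1; 18 MB remain.
12 memory blocks × 512 MB = 6144 MB; used 4835 MB; unused 1309 MB.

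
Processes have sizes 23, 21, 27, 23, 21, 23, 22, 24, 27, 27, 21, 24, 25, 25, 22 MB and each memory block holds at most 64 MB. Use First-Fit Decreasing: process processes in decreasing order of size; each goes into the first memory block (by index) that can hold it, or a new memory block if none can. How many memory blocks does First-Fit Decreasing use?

Sorted descending: 27, 27, 27, 25, 25, 24, 24, 23, 23, 23, 22, 22, 21, 21, 21.
Put 27 MB in memory block 1; 37 MB remain.
Put 27 MB in memory block 1; 10 MB remain.
Put 27 MB in memory block 2; 37 MB remain.
Put 25 MB in memory block 2; 12 MB remain.
Put 25 MB in memory block 3; 39 MB remain.
Put 24 MB in memory block 3; 15 MB remain.
Put 24 MB in memory block 4; 40 MB remain.
Put 23 MB in memory block 4; 17 MB remain.
Put 23 MB in memory block 5; 41 MB remain.
Put 23 MB in memory block 5; 18 MB remain.
Put 22 MB in memory block 6; 42 MB remain.
Put 22 MB in memory block 6; 20 MB remain.
Put 21 MB in memory block 7; 43 MB remain.
Put 21 MB in memory block 7; 22 MB remain.
Put 21 MB in memory block 7; 1 MB remain.

7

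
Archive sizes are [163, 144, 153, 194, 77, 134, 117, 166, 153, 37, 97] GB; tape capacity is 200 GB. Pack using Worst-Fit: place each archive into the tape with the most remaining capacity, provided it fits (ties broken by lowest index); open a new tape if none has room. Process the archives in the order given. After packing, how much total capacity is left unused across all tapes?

tape 1: place 163 GB, 37 GB left
tape 2: place 144 GB, 56 GB left
tape 3: place 153 GB, 47 GB left
tape 4: place 194 GB, 6 GB left
tape 5: place 77 GB, 123 GB left
tape 6: place 134 GB, 66 GB left
tape 5: place 117 GB, 6 GB left
tape 7: place 166 GB, 34 GB left
tape 8: place 153 GB, 47 GB left
tape 6: place 37 GB, 29 GB left
tape 9: place 97 GB, 103 GB left
9 tapes × 200 GB = 1800 GB; used 1435 GB; unused 365 GB.

365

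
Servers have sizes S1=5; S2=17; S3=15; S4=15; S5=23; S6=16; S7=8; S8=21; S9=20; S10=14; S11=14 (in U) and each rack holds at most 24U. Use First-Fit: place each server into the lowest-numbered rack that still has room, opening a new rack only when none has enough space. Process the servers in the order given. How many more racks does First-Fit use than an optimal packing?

0

First-Fit: [5,17] [15,8] [15] [23] [16] [21] [20] [14] [14] → 9 racks.
9 servers exceed 12U (half the capacity), and no two of those can share a rack, so at least 9 racks are needed.
So 9 is already optimal.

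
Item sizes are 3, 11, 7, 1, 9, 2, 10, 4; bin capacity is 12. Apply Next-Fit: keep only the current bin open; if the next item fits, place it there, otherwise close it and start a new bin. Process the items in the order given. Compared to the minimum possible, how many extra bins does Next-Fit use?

2

Next-Fit: [3] [11] [7,1] [9,2] [10] [4] → 6 bins.
Total size 47; any packing needs at least ⌈47/12⌉ = 4 bins.
An optimal packing achieves that bound: [11,1] [10,2] [9,3] [7,4] → 4 bins.
Excess: 6 − 4 = 2.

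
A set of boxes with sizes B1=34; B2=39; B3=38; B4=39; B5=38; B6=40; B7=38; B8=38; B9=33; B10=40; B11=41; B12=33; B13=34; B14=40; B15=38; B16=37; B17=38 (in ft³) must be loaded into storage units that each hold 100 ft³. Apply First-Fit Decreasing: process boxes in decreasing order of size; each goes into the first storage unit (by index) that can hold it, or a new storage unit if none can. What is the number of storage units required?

8

Sorted descending: 41, 40, 40, 40, 39, 39, 38, 38, 38, 38, 38, 38, 37, 34, 34, 33, 33.
storage unit 1: place 41 ft³, 59 ft³ left
storage unit 1: place 40 ft³, 19 ft³ left
storage unit 2: place 40 ft³, 60 ft³ left
storage unit 2: place 40 ft³, 20 ft³ left
storage unit 3: place 39 ft³, 61 ft³ left
storage unit 3: place 39 ft³, 22 ft³ left
storage unit 4: place 38 ft³, 62 ft³ left
storage unit 4: place 38 ft³, 24 ft³ left
storage unit 5: place 38 ft³, 62 ft³ left
storage unit 5: place 38 ft³, 24 ft³ left
storage unit 6: place 38 ft³, 62 ft³ left
storage unit 6: place 38 ft³, 24 ft³ left
storage unit 7: place 37 ft³, 63 ft³ left
storage unit 7: place 34 ft³, 29 ft³ left
storage unit 8: place 34 ft³, 66 ft³ left
storage unit 8: place 33 ft³, 33 ft³ left
storage unit 8: place 33 ft³, 0 ft³ left
Final storage units: [41,40] [40,40] [39,39] [38,38] [38,38] [38,38] [37,34] [34,33,33].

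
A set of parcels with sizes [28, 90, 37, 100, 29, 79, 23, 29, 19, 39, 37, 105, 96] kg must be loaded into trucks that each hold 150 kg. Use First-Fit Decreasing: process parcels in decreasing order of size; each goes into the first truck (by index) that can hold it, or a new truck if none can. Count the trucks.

Sorted descending: 105, 100, 96, 90, 79, 39, 37, 37, 29, 29, 28, 23, 19.
truck 1: place 105 kg, 45 kg left
truck 2: place 100 kg, 50 kg left
truck 3: place 96 kg, 54 kg left
truck 4: place 90 kg, 60 kg left
truck 5: place 79 kg, 71 kg left
truck 1: place 39 kg, 6 kg left
truck 2: place 37 kg, 13 kg left
truck 3: place 37 kg, 17 kg left
truck 4: place 29 kg, 31 kg left
truck 4: place 29 kg, 2 kg left
truck 5: place 28 kg, 43 kg left
truck 5: place 23 kg, 20 kg left
truck 5: place 19 kg, 1 kg left
Final trucks: [105,39] [100,37] [96,37] [90,29,29] [79,28,23,19].

5 trucks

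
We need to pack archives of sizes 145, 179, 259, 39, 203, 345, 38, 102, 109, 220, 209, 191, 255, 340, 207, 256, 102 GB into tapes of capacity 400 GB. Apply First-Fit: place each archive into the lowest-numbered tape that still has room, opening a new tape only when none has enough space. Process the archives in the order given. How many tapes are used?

Put 145 GB in tape 1; 255 GB remain.
Put 179 GB in tape 1; 76 GB remain.
Put 259 GB in tape 2; 141 GB remain.
Put 39 GB in tape 1; 37 GB remain.
Put 203 GB in tape 3; 197 GB remain.
Put 345 GB in tape 4; 55 GB remain.
Put 38 GB in tape 2; 103 GB remain.
Put 102 GB in tape 2; 1 GB remain.
Put 109 GB in tape 3; 88 GB remain.
Put 220 GB in tape 5; 180 GB remain.
Put 209 GB in tape 6; 191 GB remain.
Put 191 GB in tape 6; 0 GB remain.
Put 255 GB in tape 7; 145 GB remain.
Put 340 GB in tape 8; 60 GB remain.
Put 207 GB in tape 9; 193 GB remain.
Put 256 GB in tape 10; 144 GB remain.
Put 102 GB in tape 5; 78 GB remain.
Final tapes: [145,179,39] [259,38,102] [203,109] [345] [220,102] [209,191] [255] [340] [207] [256].

10 tapes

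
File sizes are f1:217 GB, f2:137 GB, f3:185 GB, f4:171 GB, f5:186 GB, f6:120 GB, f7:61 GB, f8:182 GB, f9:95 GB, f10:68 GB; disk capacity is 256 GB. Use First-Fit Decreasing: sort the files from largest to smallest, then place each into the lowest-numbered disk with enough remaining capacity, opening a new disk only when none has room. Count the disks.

7 disks

Sorted descending: 217, 186, 185, 182, 171, 137, 120, 95, 68, 61.
Put 217 GB in disk 1; 39 GB remain.
Put 186 GB in disk 2; 70 GB remain.
Put 185 GB in disk 3; 71 GB remain.
Put 182 GB in disk 4; 74 GB remain.
Put 171 GB in disk 5; 85 GB remain.
Put 137 GB in disk 6; 119 GB remain.
Put 120 GB in disk 7; 136 GB remain.
Put 95 GB in disk 6; 24 GB remain.
Put 68 GB in disk 2; 2 GB remain.
Put 61 GB in disk 3; 10 GB remain.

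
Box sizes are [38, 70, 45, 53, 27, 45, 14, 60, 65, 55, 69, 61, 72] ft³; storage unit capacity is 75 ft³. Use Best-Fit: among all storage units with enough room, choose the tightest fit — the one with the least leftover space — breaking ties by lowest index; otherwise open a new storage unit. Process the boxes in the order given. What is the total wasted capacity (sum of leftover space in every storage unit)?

Put 38 ft³ in storage unit 1; 37 ft³ remain.
Put 70 ft³ in storage unit 2; 5 ft³ remain.
Put 45 ft³ in storage unit 3; 30 ft³ remain.
Put 53 ft³ in storage unit 4; 22 ft³ remain.
Put 27 ft³ in storage unit 3; 3 ft³ remain.
Put 45 ft³ in storage unit 5; 30 ft³ remain.
Put 14 ft³ in storage unit 4; 8 ft³ remain.
Put 60 ft³ in storage unit 6; 15 ft³ remain.
Put 65 ft³ in storage unit 7; 10 ft³ remain.
Put 55 ft³ in storage unit 8; 20 ft³ remain.
Put 69 ft³ in storage unit 9; 6 ft³ remain.
Put 61 ft³ in storage unit 10; 14 ft³ remain.
Put 72 ft³ in storage unit 11; 3 ft³ remain.
11 storage units × 75 ft³ = 825 ft³; used 674 ft³; unused 151 ft³.

151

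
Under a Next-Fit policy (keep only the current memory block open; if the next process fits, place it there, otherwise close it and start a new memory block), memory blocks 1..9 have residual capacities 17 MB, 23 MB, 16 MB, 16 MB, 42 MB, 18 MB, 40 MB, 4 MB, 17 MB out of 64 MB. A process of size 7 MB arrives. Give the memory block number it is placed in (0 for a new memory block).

Next-Fit only looks at memory block 9, which has 17 MB free.
7 MB fits there.

9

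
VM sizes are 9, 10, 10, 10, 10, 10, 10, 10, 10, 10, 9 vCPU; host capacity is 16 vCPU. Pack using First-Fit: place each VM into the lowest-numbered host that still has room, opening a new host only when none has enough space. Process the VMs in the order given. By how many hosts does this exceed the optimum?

First-Fit: [9] [10] [10] [10] [10] [10] [10] [10] [10] [10] [9] → 11 hosts.
11 VMs exceed 8 vCPU (half the capacity), and no two of those can share a host, so at least 11 hosts are needed.
So 11 is already optimal.

0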